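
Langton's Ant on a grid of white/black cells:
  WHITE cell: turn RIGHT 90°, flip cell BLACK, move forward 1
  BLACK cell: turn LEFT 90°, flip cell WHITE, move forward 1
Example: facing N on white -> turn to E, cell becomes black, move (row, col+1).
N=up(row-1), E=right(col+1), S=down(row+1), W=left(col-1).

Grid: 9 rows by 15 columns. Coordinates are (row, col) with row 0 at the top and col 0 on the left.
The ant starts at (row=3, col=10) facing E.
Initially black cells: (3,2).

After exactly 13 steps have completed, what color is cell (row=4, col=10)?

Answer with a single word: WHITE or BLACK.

Answer: BLACK

Derivation:
Step 1: on WHITE (3,10): turn R to S, flip to black, move to (4,10). |black|=2
Step 2: on WHITE (4,10): turn R to W, flip to black, move to (4,9). |black|=3
Step 3: on WHITE (4,9): turn R to N, flip to black, move to (3,9). |black|=4
Step 4: on WHITE (3,9): turn R to E, flip to black, move to (3,10). |black|=5
Step 5: on BLACK (3,10): turn L to N, flip to white, move to (2,10). |black|=4
Step 6: on WHITE (2,10): turn R to E, flip to black, move to (2,11). |black|=5
Step 7: on WHITE (2,11): turn R to S, flip to black, move to (3,11). |black|=6
Step 8: on WHITE (3,11): turn R to W, flip to black, move to (3,10). |black|=7
Step 9: on WHITE (3,10): turn R to N, flip to black, move to (2,10). |black|=8
Step 10: on BLACK (2,10): turn L to W, flip to white, move to (2,9). |black|=7
Step 11: on WHITE (2,9): turn R to N, flip to black, move to (1,9). |black|=8
Step 12: on WHITE (1,9): turn R to E, flip to black, move to (1,10). |black|=9
Step 13: on WHITE (1,10): turn R to S, flip to black, move to (2,10). |black|=10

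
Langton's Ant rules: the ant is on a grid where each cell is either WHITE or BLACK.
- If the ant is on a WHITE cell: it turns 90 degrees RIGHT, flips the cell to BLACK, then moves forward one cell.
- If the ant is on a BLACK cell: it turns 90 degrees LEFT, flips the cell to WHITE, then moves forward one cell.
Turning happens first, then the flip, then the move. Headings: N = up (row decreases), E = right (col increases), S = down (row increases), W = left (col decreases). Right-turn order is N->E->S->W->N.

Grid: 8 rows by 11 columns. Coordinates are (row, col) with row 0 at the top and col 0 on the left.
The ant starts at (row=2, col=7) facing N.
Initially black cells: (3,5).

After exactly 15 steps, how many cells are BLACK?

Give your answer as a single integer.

Step 1: on WHITE (2,7): turn R to E, flip to black, move to (2,8). |black|=2
Step 2: on WHITE (2,8): turn R to S, flip to black, move to (3,8). |black|=3
Step 3: on WHITE (3,8): turn R to W, flip to black, move to (3,7). |black|=4
Step 4: on WHITE (3,7): turn R to N, flip to black, move to (2,7). |black|=5
Step 5: on BLACK (2,7): turn L to W, flip to white, move to (2,6). |black|=4
Step 6: on WHITE (2,6): turn R to N, flip to black, move to (1,6). |black|=5
Step 7: on WHITE (1,6): turn R to E, flip to black, move to (1,7). |black|=6
Step 8: on WHITE (1,7): turn R to S, flip to black, move to (2,7). |black|=7
Step 9: on WHITE (2,7): turn R to W, flip to black, move to (2,6). |black|=8
Step 10: on BLACK (2,6): turn L to S, flip to white, move to (3,6). |black|=7
Step 11: on WHITE (3,6): turn R to W, flip to black, move to (3,5). |black|=8
Step 12: on BLACK (3,5): turn L to S, flip to white, move to (4,5). |black|=7
Step 13: on WHITE (4,5): turn R to W, flip to black, move to (4,4). |black|=8
Step 14: on WHITE (4,4): turn R to N, flip to black, move to (3,4). |black|=9
Step 15: on WHITE (3,4): turn R to E, flip to black, move to (3,5). |black|=10

Answer: 10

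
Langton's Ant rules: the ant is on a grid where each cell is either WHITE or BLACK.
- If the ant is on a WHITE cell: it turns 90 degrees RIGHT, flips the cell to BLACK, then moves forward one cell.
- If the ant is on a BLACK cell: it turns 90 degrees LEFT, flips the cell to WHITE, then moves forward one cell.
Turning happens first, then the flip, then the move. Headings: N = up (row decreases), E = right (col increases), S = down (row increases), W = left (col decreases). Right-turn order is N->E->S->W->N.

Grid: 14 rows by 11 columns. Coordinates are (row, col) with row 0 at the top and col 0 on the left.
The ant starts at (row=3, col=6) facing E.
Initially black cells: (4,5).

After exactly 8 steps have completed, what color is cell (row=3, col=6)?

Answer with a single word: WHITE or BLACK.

Step 1: on WHITE (3,6): turn R to S, flip to black, move to (4,6). |black|=2
Step 2: on WHITE (4,6): turn R to W, flip to black, move to (4,5). |black|=3
Step 3: on BLACK (4,5): turn L to S, flip to white, move to (5,5). |black|=2
Step 4: on WHITE (5,5): turn R to W, flip to black, move to (5,4). |black|=3
Step 5: on WHITE (5,4): turn R to N, flip to black, move to (4,4). |black|=4
Step 6: on WHITE (4,4): turn R to E, flip to black, move to (4,5). |black|=5
Step 7: on WHITE (4,5): turn R to S, flip to black, move to (5,5). |black|=6
Step 8: on BLACK (5,5): turn L to E, flip to white, move to (5,6). |black|=5

Answer: BLACK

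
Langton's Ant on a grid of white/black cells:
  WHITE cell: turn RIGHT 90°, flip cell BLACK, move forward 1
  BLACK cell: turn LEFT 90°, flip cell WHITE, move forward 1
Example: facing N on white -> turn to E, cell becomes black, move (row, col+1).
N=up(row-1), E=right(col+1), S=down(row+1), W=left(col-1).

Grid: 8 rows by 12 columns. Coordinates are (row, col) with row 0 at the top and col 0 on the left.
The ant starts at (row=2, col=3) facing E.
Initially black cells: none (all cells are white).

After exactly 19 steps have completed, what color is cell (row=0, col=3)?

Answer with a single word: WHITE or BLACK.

Answer: BLACK

Derivation:
Step 1: on WHITE (2,3): turn R to S, flip to black, move to (3,3). |black|=1
Step 2: on WHITE (3,3): turn R to W, flip to black, move to (3,2). |black|=2
Step 3: on WHITE (3,2): turn R to N, flip to black, move to (2,2). |black|=3
Step 4: on WHITE (2,2): turn R to E, flip to black, move to (2,3). |black|=4
Step 5: on BLACK (2,3): turn L to N, flip to white, move to (1,3). |black|=3
Step 6: on WHITE (1,3): turn R to E, flip to black, move to (1,4). |black|=4
Step 7: on WHITE (1,4): turn R to S, flip to black, move to (2,4). |black|=5
Step 8: on WHITE (2,4): turn R to W, flip to black, move to (2,3). |black|=6
Step 9: on WHITE (2,3): turn R to N, flip to black, move to (1,3). |black|=7
Step 10: on BLACK (1,3): turn L to W, flip to white, move to (1,2). |black|=6
Step 11: on WHITE (1,2): turn R to N, flip to black, move to (0,2). |black|=7
Step 12: on WHITE (0,2): turn R to E, flip to black, move to (0,3). |black|=8
Step 13: on WHITE (0,3): turn R to S, flip to black, move to (1,3). |black|=9
Step 14: on WHITE (1,3): turn R to W, flip to black, move to (1,2). |black|=10
Step 15: on BLACK (1,2): turn L to S, flip to white, move to (2,2). |black|=9
Step 16: on BLACK (2,2): turn L to E, flip to white, move to (2,3). |black|=8
Step 17: on BLACK (2,3): turn L to N, flip to white, move to (1,3). |black|=7
Step 18: on BLACK (1,3): turn L to W, flip to white, move to (1,2). |black|=6
Step 19: on WHITE (1,2): turn R to N, flip to black, move to (0,2). |black|=7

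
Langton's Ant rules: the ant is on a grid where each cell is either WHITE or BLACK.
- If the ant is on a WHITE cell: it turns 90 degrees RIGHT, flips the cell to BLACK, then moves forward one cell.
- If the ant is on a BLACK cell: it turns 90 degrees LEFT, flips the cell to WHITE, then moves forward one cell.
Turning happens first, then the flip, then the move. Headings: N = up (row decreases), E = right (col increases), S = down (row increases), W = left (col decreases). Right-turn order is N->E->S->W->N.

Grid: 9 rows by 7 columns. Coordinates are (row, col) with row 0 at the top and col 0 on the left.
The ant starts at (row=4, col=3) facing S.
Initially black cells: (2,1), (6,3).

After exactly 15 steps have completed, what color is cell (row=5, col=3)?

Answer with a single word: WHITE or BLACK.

Step 1: on WHITE (4,3): turn R to W, flip to black, move to (4,2). |black|=3
Step 2: on WHITE (4,2): turn R to N, flip to black, move to (3,2). |black|=4
Step 3: on WHITE (3,2): turn R to E, flip to black, move to (3,3). |black|=5
Step 4: on WHITE (3,3): turn R to S, flip to black, move to (4,3). |black|=6
Step 5: on BLACK (4,3): turn L to E, flip to white, move to (4,4). |black|=5
Step 6: on WHITE (4,4): turn R to S, flip to black, move to (5,4). |black|=6
Step 7: on WHITE (5,4): turn R to W, flip to black, move to (5,3). |black|=7
Step 8: on WHITE (5,3): turn R to N, flip to black, move to (4,3). |black|=8
Step 9: on WHITE (4,3): turn R to E, flip to black, move to (4,4). |black|=9
Step 10: on BLACK (4,4): turn L to N, flip to white, move to (3,4). |black|=8
Step 11: on WHITE (3,4): turn R to E, flip to black, move to (3,5). |black|=9
Step 12: on WHITE (3,5): turn R to S, flip to black, move to (4,5). |black|=10
Step 13: on WHITE (4,5): turn R to W, flip to black, move to (4,4). |black|=11
Step 14: on WHITE (4,4): turn R to N, flip to black, move to (3,4). |black|=12
Step 15: on BLACK (3,4): turn L to W, flip to white, move to (3,3). |black|=11

Answer: BLACK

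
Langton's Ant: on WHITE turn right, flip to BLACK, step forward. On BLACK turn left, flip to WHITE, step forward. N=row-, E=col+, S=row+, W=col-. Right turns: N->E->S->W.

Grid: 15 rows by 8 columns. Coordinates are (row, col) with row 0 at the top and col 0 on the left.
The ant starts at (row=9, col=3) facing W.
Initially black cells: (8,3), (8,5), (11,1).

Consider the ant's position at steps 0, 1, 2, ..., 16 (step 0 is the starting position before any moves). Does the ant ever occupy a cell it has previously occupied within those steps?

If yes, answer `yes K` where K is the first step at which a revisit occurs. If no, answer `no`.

Answer: yes 5

Derivation:
Step 1: on WHITE (9,3): turn R to N, flip to black, move to (8,3). |black|=4 — new cell
Step 2: on BLACK (8,3): turn L to W, flip to white, move to (8,2). |black|=3 — new cell
Step 3: on WHITE (8,2): turn R to N, flip to black, move to (7,2). |black|=4 — new cell
Step 4: on WHITE (7,2): turn R to E, flip to black, move to (7,3). |black|=5 — new cell
Step 5: on WHITE (7,3): turn R to S, flip to black, move to (8,3). |black|=6 — REVISIT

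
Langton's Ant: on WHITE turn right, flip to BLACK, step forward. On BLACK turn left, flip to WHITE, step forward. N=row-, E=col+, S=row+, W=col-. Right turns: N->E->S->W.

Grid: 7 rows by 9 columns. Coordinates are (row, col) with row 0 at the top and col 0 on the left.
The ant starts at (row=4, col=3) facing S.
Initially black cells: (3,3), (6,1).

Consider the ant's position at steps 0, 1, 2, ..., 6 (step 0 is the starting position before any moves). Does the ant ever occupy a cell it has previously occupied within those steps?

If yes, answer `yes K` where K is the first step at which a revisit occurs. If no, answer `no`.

Step 1: on WHITE (4,3): turn R to W, flip to black, move to (4,2). |black|=3 — new cell
Step 2: on WHITE (4,2): turn R to N, flip to black, move to (3,2). |black|=4 — new cell
Step 3: on WHITE (3,2): turn R to E, flip to black, move to (3,3). |black|=5 — new cell
Step 4: on BLACK (3,3): turn L to N, flip to white, move to (2,3). |black|=4 — new cell
Step 5: on WHITE (2,3): turn R to E, flip to black, move to (2,4). |black|=5 — new cell
Step 6: on WHITE (2,4): turn R to S, flip to black, move to (3,4). |black|=6 — new cell
No revisit within 6 steps.

Answer: no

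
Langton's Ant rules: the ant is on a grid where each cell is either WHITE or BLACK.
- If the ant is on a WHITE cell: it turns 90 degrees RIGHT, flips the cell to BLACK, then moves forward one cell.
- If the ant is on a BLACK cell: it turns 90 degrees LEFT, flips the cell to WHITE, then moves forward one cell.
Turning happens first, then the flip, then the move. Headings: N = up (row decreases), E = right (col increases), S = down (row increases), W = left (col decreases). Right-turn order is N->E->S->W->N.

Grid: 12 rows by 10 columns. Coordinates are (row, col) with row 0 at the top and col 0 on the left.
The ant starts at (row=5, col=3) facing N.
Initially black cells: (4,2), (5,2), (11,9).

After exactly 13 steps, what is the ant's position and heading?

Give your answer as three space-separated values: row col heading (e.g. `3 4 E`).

Step 1: on WHITE (5,3): turn R to E, flip to black, move to (5,4). |black|=4
Step 2: on WHITE (5,4): turn R to S, flip to black, move to (6,4). |black|=5
Step 3: on WHITE (6,4): turn R to W, flip to black, move to (6,3). |black|=6
Step 4: on WHITE (6,3): turn R to N, flip to black, move to (5,3). |black|=7
Step 5: on BLACK (5,3): turn L to W, flip to white, move to (5,2). |black|=6
Step 6: on BLACK (5,2): turn L to S, flip to white, move to (6,2). |black|=5
Step 7: on WHITE (6,2): turn R to W, flip to black, move to (6,1). |black|=6
Step 8: on WHITE (6,1): turn R to N, flip to black, move to (5,1). |black|=7
Step 9: on WHITE (5,1): turn R to E, flip to black, move to (5,2). |black|=8
Step 10: on WHITE (5,2): turn R to S, flip to black, move to (6,2). |black|=9
Step 11: on BLACK (6,2): turn L to E, flip to white, move to (6,3). |black|=8
Step 12: on BLACK (6,3): turn L to N, flip to white, move to (5,3). |black|=7
Step 13: on WHITE (5,3): turn R to E, flip to black, move to (5,4). |black|=8

Answer: 5 4 E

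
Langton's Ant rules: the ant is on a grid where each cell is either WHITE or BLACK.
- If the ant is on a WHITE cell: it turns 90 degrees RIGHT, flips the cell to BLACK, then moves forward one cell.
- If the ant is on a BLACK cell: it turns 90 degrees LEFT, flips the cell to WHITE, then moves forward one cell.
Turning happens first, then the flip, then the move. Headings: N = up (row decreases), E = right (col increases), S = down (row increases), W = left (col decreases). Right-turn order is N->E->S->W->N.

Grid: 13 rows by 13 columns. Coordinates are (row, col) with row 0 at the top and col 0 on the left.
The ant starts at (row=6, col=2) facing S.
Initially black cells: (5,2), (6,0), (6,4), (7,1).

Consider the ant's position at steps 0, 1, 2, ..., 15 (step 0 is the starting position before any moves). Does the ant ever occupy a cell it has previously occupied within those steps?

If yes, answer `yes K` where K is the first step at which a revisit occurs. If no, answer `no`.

Step 1: on WHITE (6,2): turn R to W, flip to black, move to (6,1). |black|=5 — new cell
Step 2: on WHITE (6,1): turn R to N, flip to black, move to (5,1). |black|=6 — new cell
Step 3: on WHITE (5,1): turn R to E, flip to black, move to (5,2). |black|=7 — new cell
Step 4: on BLACK (5,2): turn L to N, flip to white, move to (4,2). |black|=6 — new cell
Step 5: on WHITE (4,2): turn R to E, flip to black, move to (4,3). |black|=7 — new cell
Step 6: on WHITE (4,3): turn R to S, flip to black, move to (5,3). |black|=8 — new cell
Step 7: on WHITE (5,3): turn R to W, flip to black, move to (5,2). |black|=9 — REVISIT

Answer: yes 7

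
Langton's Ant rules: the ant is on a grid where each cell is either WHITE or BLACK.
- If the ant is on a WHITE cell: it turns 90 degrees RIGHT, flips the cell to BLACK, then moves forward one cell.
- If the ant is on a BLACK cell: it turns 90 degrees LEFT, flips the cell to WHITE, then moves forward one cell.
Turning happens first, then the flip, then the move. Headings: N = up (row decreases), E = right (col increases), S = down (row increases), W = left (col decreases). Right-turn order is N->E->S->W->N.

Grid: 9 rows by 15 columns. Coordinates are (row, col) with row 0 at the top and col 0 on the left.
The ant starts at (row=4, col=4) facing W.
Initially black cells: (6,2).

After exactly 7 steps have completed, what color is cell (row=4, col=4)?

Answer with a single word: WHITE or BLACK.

Step 1: on WHITE (4,4): turn R to N, flip to black, move to (3,4). |black|=2
Step 2: on WHITE (3,4): turn R to E, flip to black, move to (3,5). |black|=3
Step 3: on WHITE (3,5): turn R to S, flip to black, move to (4,5). |black|=4
Step 4: on WHITE (4,5): turn R to W, flip to black, move to (4,4). |black|=5
Step 5: on BLACK (4,4): turn L to S, flip to white, move to (5,4). |black|=4
Step 6: on WHITE (5,4): turn R to W, flip to black, move to (5,3). |black|=5
Step 7: on WHITE (5,3): turn R to N, flip to black, move to (4,3). |black|=6

Answer: WHITE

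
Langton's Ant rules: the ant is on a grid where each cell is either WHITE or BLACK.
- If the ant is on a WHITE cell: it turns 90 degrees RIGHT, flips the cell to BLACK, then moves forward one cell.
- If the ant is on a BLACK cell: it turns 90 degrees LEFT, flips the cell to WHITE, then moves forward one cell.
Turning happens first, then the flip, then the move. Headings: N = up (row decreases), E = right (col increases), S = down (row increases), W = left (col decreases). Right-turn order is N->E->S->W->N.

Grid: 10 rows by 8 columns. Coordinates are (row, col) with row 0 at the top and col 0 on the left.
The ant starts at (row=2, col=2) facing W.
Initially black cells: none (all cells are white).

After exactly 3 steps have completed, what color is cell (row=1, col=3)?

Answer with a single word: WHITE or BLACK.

Answer: BLACK

Derivation:
Step 1: on WHITE (2,2): turn R to N, flip to black, move to (1,2). |black|=1
Step 2: on WHITE (1,2): turn R to E, flip to black, move to (1,3). |black|=2
Step 3: on WHITE (1,3): turn R to S, flip to black, move to (2,3). |black|=3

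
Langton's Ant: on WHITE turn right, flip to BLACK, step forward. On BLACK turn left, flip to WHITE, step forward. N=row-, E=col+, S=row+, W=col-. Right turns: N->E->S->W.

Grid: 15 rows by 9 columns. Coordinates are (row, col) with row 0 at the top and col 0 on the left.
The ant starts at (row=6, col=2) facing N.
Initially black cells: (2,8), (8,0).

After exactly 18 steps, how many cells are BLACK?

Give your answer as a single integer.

Answer: 8

Derivation:
Step 1: on WHITE (6,2): turn R to E, flip to black, move to (6,3). |black|=3
Step 2: on WHITE (6,3): turn R to S, flip to black, move to (7,3). |black|=4
Step 3: on WHITE (7,3): turn R to W, flip to black, move to (7,2). |black|=5
Step 4: on WHITE (7,2): turn R to N, flip to black, move to (6,2). |black|=6
Step 5: on BLACK (6,2): turn L to W, flip to white, move to (6,1). |black|=5
Step 6: on WHITE (6,1): turn R to N, flip to black, move to (5,1). |black|=6
Step 7: on WHITE (5,1): turn R to E, flip to black, move to (5,2). |black|=7
Step 8: on WHITE (5,2): turn R to S, flip to black, move to (6,2). |black|=8
Step 9: on WHITE (6,2): turn R to W, flip to black, move to (6,1). |black|=9
Step 10: on BLACK (6,1): turn L to S, flip to white, move to (7,1). |black|=8
Step 11: on WHITE (7,1): turn R to W, flip to black, move to (7,0). |black|=9
Step 12: on WHITE (7,0): turn R to N, flip to black, move to (6,0). |black|=10
Step 13: on WHITE (6,0): turn R to E, flip to black, move to (6,1). |black|=11
Step 14: on WHITE (6,1): turn R to S, flip to black, move to (7,1). |black|=12
Step 15: on BLACK (7,1): turn L to E, flip to white, move to (7,2). |black|=11
Step 16: on BLACK (7,2): turn L to N, flip to white, move to (6,2). |black|=10
Step 17: on BLACK (6,2): turn L to W, flip to white, move to (6,1). |black|=9
Step 18: on BLACK (6,1): turn L to S, flip to white, move to (7,1). |black|=8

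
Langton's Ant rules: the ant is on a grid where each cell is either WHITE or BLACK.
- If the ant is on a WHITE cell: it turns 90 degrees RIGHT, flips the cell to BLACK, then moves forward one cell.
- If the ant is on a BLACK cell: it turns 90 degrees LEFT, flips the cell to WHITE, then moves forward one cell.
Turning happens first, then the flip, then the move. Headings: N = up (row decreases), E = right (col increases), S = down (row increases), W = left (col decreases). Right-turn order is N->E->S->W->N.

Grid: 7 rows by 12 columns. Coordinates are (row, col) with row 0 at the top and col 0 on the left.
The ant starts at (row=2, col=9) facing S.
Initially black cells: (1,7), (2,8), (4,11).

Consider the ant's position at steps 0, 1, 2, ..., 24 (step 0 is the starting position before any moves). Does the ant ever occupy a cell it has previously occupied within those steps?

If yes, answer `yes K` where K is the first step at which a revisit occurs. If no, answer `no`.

Step 1: on WHITE (2,9): turn R to W, flip to black, move to (2,8). |black|=4 — new cell
Step 2: on BLACK (2,8): turn L to S, flip to white, move to (3,8). |black|=3 — new cell
Step 3: on WHITE (3,8): turn R to W, flip to black, move to (3,7). |black|=4 — new cell
Step 4: on WHITE (3,7): turn R to N, flip to black, move to (2,7). |black|=5 — new cell
Step 5: on WHITE (2,7): turn R to E, flip to black, move to (2,8). |black|=6 — REVISIT

Answer: yes 5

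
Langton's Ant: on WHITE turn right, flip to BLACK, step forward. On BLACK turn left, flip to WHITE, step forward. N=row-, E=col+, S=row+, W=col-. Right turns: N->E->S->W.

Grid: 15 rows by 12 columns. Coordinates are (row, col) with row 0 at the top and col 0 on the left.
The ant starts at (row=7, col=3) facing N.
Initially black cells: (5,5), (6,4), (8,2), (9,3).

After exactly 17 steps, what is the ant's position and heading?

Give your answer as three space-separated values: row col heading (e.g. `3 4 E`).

Answer: 5 2 E

Derivation:
Step 1: on WHITE (7,3): turn R to E, flip to black, move to (7,4). |black|=5
Step 2: on WHITE (7,4): turn R to S, flip to black, move to (8,4). |black|=6
Step 3: on WHITE (8,4): turn R to W, flip to black, move to (8,3). |black|=7
Step 4: on WHITE (8,3): turn R to N, flip to black, move to (7,3). |black|=8
Step 5: on BLACK (7,3): turn L to W, flip to white, move to (7,2). |black|=7
Step 6: on WHITE (7,2): turn R to N, flip to black, move to (6,2). |black|=8
Step 7: on WHITE (6,2): turn R to E, flip to black, move to (6,3). |black|=9
Step 8: on WHITE (6,3): turn R to S, flip to black, move to (7,3). |black|=10
Step 9: on WHITE (7,3): turn R to W, flip to black, move to (7,2). |black|=11
Step 10: on BLACK (7,2): turn L to S, flip to white, move to (8,2). |black|=10
Step 11: on BLACK (8,2): turn L to E, flip to white, move to (8,3). |black|=9
Step 12: on BLACK (8,3): turn L to N, flip to white, move to (7,3). |black|=8
Step 13: on BLACK (7,3): turn L to W, flip to white, move to (7,2). |black|=7
Step 14: on WHITE (7,2): turn R to N, flip to black, move to (6,2). |black|=8
Step 15: on BLACK (6,2): turn L to W, flip to white, move to (6,1). |black|=7
Step 16: on WHITE (6,1): turn R to N, flip to black, move to (5,1). |black|=8
Step 17: on WHITE (5,1): turn R to E, flip to black, move to (5,2). |black|=9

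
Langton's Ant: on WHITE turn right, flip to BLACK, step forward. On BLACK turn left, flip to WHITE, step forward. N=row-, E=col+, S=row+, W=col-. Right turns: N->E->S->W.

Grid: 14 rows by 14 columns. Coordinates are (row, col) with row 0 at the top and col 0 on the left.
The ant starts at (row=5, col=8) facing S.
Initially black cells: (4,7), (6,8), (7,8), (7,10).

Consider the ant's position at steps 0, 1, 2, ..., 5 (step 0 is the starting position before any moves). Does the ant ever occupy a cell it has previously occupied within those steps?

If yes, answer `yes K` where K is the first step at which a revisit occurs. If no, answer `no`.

Answer: no

Derivation:
Step 1: on WHITE (5,8): turn R to W, flip to black, move to (5,7). |black|=5 — new cell
Step 2: on WHITE (5,7): turn R to N, flip to black, move to (4,7). |black|=6 — new cell
Step 3: on BLACK (4,7): turn L to W, flip to white, move to (4,6). |black|=5 — new cell
Step 4: on WHITE (4,6): turn R to N, flip to black, move to (3,6). |black|=6 — new cell
Step 5: on WHITE (3,6): turn R to E, flip to black, move to (3,7). |black|=7 — new cell
No revisit within 5 steps.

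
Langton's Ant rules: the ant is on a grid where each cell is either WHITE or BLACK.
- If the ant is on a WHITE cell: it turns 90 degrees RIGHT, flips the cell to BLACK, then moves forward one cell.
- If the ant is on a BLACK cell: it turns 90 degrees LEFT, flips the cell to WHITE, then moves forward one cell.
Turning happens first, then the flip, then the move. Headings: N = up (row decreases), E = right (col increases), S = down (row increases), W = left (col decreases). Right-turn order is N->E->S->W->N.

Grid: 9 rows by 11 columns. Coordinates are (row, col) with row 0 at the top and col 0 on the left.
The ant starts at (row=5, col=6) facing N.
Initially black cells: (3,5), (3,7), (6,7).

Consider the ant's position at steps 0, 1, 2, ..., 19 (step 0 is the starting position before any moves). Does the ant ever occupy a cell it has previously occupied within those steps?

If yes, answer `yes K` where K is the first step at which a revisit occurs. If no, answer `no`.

Answer: yes 6

Derivation:
Step 1: on WHITE (5,6): turn R to E, flip to black, move to (5,7). |black|=4 — new cell
Step 2: on WHITE (5,7): turn R to S, flip to black, move to (6,7). |black|=5 — new cell
Step 3: on BLACK (6,7): turn L to E, flip to white, move to (6,8). |black|=4 — new cell
Step 4: on WHITE (6,8): turn R to S, flip to black, move to (7,8). |black|=5 — new cell
Step 5: on WHITE (7,8): turn R to W, flip to black, move to (7,7). |black|=6 — new cell
Step 6: on WHITE (7,7): turn R to N, flip to black, move to (6,7). |black|=7 — REVISIT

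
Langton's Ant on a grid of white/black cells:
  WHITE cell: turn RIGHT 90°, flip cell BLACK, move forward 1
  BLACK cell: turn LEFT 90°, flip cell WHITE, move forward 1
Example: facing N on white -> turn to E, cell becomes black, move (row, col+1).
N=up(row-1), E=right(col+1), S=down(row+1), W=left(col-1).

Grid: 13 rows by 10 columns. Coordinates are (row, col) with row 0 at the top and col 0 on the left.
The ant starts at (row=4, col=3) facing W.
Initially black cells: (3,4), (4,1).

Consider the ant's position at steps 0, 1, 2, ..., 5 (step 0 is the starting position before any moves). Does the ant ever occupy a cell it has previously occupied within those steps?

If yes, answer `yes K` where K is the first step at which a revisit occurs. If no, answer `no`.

Step 1: on WHITE (4,3): turn R to N, flip to black, move to (3,3). |black|=3 — new cell
Step 2: on WHITE (3,3): turn R to E, flip to black, move to (3,4). |black|=4 — new cell
Step 3: on BLACK (3,4): turn L to N, flip to white, move to (2,4). |black|=3 — new cell
Step 4: on WHITE (2,4): turn R to E, flip to black, move to (2,5). |black|=4 — new cell
Step 5: on WHITE (2,5): turn R to S, flip to black, move to (3,5). |black|=5 — new cell
No revisit within 5 steps.

Answer: no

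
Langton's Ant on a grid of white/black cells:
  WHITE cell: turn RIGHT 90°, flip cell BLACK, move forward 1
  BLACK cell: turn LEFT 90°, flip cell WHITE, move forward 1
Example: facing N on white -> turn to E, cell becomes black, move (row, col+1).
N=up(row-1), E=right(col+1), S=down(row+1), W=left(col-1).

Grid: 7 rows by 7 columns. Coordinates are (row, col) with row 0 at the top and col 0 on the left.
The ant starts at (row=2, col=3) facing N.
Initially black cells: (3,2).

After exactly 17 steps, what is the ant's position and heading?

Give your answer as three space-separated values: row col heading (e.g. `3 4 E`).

Step 1: on WHITE (2,3): turn R to E, flip to black, move to (2,4). |black|=2
Step 2: on WHITE (2,4): turn R to S, flip to black, move to (3,4). |black|=3
Step 3: on WHITE (3,4): turn R to W, flip to black, move to (3,3). |black|=4
Step 4: on WHITE (3,3): turn R to N, flip to black, move to (2,3). |black|=5
Step 5: on BLACK (2,3): turn L to W, flip to white, move to (2,2). |black|=4
Step 6: on WHITE (2,2): turn R to N, flip to black, move to (1,2). |black|=5
Step 7: on WHITE (1,2): turn R to E, flip to black, move to (1,3). |black|=6
Step 8: on WHITE (1,3): turn R to S, flip to black, move to (2,3). |black|=7
Step 9: on WHITE (2,3): turn R to W, flip to black, move to (2,2). |black|=8
Step 10: on BLACK (2,2): turn L to S, flip to white, move to (3,2). |black|=7
Step 11: on BLACK (3,2): turn L to E, flip to white, move to (3,3). |black|=6
Step 12: on BLACK (3,3): turn L to N, flip to white, move to (2,3). |black|=5
Step 13: on BLACK (2,3): turn L to W, flip to white, move to (2,2). |black|=4
Step 14: on WHITE (2,2): turn R to N, flip to black, move to (1,2). |black|=5
Step 15: on BLACK (1,2): turn L to W, flip to white, move to (1,1). |black|=4
Step 16: on WHITE (1,1): turn R to N, flip to black, move to (0,1). |black|=5
Step 17: on WHITE (0,1): turn R to E, flip to black, move to (0,2). |black|=6

Answer: 0 2 E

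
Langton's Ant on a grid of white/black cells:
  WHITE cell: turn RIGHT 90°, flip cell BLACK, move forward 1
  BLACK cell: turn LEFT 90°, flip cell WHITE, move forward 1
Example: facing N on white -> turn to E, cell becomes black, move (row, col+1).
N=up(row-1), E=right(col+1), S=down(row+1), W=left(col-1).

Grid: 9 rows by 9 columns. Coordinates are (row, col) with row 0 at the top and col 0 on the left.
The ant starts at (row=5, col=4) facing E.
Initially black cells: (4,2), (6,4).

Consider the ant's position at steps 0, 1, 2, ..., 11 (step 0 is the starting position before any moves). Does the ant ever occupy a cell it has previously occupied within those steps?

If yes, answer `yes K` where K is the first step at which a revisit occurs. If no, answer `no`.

Step 1: on WHITE (5,4): turn R to S, flip to black, move to (6,4). |black|=3 — new cell
Step 2: on BLACK (6,4): turn L to E, flip to white, move to (6,5). |black|=2 — new cell
Step 3: on WHITE (6,5): turn R to S, flip to black, move to (7,5). |black|=3 — new cell
Step 4: on WHITE (7,5): turn R to W, flip to black, move to (7,4). |black|=4 — new cell
Step 5: on WHITE (7,4): turn R to N, flip to black, move to (6,4). |black|=5 — REVISIT

Answer: yes 5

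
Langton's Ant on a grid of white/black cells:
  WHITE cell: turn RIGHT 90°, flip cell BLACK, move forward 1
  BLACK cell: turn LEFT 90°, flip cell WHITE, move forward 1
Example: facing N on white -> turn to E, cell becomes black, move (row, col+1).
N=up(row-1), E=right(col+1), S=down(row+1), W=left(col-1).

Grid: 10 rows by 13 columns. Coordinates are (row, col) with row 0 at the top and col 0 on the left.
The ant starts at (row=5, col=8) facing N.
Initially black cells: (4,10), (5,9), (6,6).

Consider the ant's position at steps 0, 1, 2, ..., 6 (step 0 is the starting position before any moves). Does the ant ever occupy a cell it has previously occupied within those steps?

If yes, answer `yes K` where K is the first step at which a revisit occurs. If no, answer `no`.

Answer: no

Derivation:
Step 1: on WHITE (5,8): turn R to E, flip to black, move to (5,9). |black|=4 — new cell
Step 2: on BLACK (5,9): turn L to N, flip to white, move to (4,9). |black|=3 — new cell
Step 3: on WHITE (4,9): turn R to E, flip to black, move to (4,10). |black|=4 — new cell
Step 4: on BLACK (4,10): turn L to N, flip to white, move to (3,10). |black|=3 — new cell
Step 5: on WHITE (3,10): turn R to E, flip to black, move to (3,11). |black|=4 — new cell
Step 6: on WHITE (3,11): turn R to S, flip to black, move to (4,11). |black|=5 — new cell
No revisit within 6 steps.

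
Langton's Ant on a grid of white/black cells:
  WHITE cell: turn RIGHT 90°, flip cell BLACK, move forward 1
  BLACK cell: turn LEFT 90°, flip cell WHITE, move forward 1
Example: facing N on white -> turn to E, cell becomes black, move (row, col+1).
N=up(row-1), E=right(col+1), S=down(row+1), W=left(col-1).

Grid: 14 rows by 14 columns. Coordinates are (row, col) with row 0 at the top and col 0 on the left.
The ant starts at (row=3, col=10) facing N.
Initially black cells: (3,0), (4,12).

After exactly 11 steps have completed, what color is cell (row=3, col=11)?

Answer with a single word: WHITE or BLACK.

Answer: BLACK

Derivation:
Step 1: on WHITE (3,10): turn R to E, flip to black, move to (3,11). |black|=3
Step 2: on WHITE (3,11): turn R to S, flip to black, move to (4,11). |black|=4
Step 3: on WHITE (4,11): turn R to W, flip to black, move to (4,10). |black|=5
Step 4: on WHITE (4,10): turn R to N, flip to black, move to (3,10). |black|=6
Step 5: on BLACK (3,10): turn L to W, flip to white, move to (3,9). |black|=5
Step 6: on WHITE (3,9): turn R to N, flip to black, move to (2,9). |black|=6
Step 7: on WHITE (2,9): turn R to E, flip to black, move to (2,10). |black|=7
Step 8: on WHITE (2,10): turn R to S, flip to black, move to (3,10). |black|=8
Step 9: on WHITE (3,10): turn R to W, flip to black, move to (3,9). |black|=9
Step 10: on BLACK (3,9): turn L to S, flip to white, move to (4,9). |black|=8
Step 11: on WHITE (4,9): turn R to W, flip to black, move to (4,8). |black|=9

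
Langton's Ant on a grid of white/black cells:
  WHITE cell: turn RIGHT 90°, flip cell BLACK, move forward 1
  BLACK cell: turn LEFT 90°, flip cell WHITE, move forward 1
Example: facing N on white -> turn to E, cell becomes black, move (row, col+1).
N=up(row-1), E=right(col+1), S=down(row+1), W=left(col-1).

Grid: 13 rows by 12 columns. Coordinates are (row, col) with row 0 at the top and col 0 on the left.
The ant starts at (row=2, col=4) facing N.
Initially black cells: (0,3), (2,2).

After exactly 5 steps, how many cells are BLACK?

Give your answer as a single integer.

Step 1: on WHITE (2,4): turn R to E, flip to black, move to (2,5). |black|=3
Step 2: on WHITE (2,5): turn R to S, flip to black, move to (3,5). |black|=4
Step 3: on WHITE (3,5): turn R to W, flip to black, move to (3,4). |black|=5
Step 4: on WHITE (3,4): turn R to N, flip to black, move to (2,4). |black|=6
Step 5: on BLACK (2,4): turn L to W, flip to white, move to (2,3). |black|=5

Answer: 5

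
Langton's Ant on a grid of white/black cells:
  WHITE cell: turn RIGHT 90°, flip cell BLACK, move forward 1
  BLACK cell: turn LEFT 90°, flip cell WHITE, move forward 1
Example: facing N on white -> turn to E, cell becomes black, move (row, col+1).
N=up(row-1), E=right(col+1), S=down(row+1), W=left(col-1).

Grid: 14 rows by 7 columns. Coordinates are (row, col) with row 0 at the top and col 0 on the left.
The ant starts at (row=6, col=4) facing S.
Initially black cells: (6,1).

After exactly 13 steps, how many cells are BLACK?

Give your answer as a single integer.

Answer: 10

Derivation:
Step 1: on WHITE (6,4): turn R to W, flip to black, move to (6,3). |black|=2
Step 2: on WHITE (6,3): turn R to N, flip to black, move to (5,3). |black|=3
Step 3: on WHITE (5,3): turn R to E, flip to black, move to (5,4). |black|=4
Step 4: on WHITE (5,4): turn R to S, flip to black, move to (6,4). |black|=5
Step 5: on BLACK (6,4): turn L to E, flip to white, move to (6,5). |black|=4
Step 6: on WHITE (6,5): turn R to S, flip to black, move to (7,5). |black|=5
Step 7: on WHITE (7,5): turn R to W, flip to black, move to (7,4). |black|=6
Step 8: on WHITE (7,4): turn R to N, flip to black, move to (6,4). |black|=7
Step 9: on WHITE (6,4): turn R to E, flip to black, move to (6,5). |black|=8
Step 10: on BLACK (6,5): turn L to N, flip to white, move to (5,5). |black|=7
Step 11: on WHITE (5,5): turn R to E, flip to black, move to (5,6). |black|=8
Step 12: on WHITE (5,6): turn R to S, flip to black, move to (6,6). |black|=9
Step 13: on WHITE (6,6): turn R to W, flip to black, move to (6,5). |black|=10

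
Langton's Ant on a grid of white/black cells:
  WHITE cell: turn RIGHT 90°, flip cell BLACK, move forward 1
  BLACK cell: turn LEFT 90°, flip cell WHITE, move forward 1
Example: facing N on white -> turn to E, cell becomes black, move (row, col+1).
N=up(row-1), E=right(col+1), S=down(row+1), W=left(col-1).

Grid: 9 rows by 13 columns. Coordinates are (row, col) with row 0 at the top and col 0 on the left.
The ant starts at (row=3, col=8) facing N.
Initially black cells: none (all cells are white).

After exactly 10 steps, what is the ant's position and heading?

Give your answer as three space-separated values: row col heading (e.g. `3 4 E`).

Step 1: on WHITE (3,8): turn R to E, flip to black, move to (3,9). |black|=1
Step 2: on WHITE (3,9): turn R to S, flip to black, move to (4,9). |black|=2
Step 3: on WHITE (4,9): turn R to W, flip to black, move to (4,8). |black|=3
Step 4: on WHITE (4,8): turn R to N, flip to black, move to (3,8). |black|=4
Step 5: on BLACK (3,8): turn L to W, flip to white, move to (3,7). |black|=3
Step 6: on WHITE (3,7): turn R to N, flip to black, move to (2,7). |black|=4
Step 7: on WHITE (2,7): turn R to E, flip to black, move to (2,8). |black|=5
Step 8: on WHITE (2,8): turn R to S, flip to black, move to (3,8). |black|=6
Step 9: on WHITE (3,8): turn R to W, flip to black, move to (3,7). |black|=7
Step 10: on BLACK (3,7): turn L to S, flip to white, move to (4,7). |black|=6

Answer: 4 7 S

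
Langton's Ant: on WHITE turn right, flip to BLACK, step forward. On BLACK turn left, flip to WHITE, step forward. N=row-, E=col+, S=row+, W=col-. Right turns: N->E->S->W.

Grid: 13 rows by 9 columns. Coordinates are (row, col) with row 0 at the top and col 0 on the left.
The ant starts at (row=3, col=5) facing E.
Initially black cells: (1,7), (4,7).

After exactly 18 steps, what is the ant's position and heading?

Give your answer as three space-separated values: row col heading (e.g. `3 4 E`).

Answer: 2 4 W

Derivation:
Step 1: on WHITE (3,5): turn R to S, flip to black, move to (4,5). |black|=3
Step 2: on WHITE (4,5): turn R to W, flip to black, move to (4,4). |black|=4
Step 3: on WHITE (4,4): turn R to N, flip to black, move to (3,4). |black|=5
Step 4: on WHITE (3,4): turn R to E, flip to black, move to (3,5). |black|=6
Step 5: on BLACK (3,5): turn L to N, flip to white, move to (2,5). |black|=5
Step 6: on WHITE (2,5): turn R to E, flip to black, move to (2,6). |black|=6
Step 7: on WHITE (2,6): turn R to S, flip to black, move to (3,6). |black|=7
Step 8: on WHITE (3,6): turn R to W, flip to black, move to (3,5). |black|=8
Step 9: on WHITE (3,5): turn R to N, flip to black, move to (2,5). |black|=9
Step 10: on BLACK (2,5): turn L to W, flip to white, move to (2,4). |black|=8
Step 11: on WHITE (2,4): turn R to N, flip to black, move to (1,4). |black|=9
Step 12: on WHITE (1,4): turn R to E, flip to black, move to (1,5). |black|=10
Step 13: on WHITE (1,5): turn R to S, flip to black, move to (2,5). |black|=11
Step 14: on WHITE (2,5): turn R to W, flip to black, move to (2,4). |black|=12
Step 15: on BLACK (2,4): turn L to S, flip to white, move to (3,4). |black|=11
Step 16: on BLACK (3,4): turn L to E, flip to white, move to (3,5). |black|=10
Step 17: on BLACK (3,5): turn L to N, flip to white, move to (2,5). |black|=9
Step 18: on BLACK (2,5): turn L to W, flip to white, move to (2,4). |black|=8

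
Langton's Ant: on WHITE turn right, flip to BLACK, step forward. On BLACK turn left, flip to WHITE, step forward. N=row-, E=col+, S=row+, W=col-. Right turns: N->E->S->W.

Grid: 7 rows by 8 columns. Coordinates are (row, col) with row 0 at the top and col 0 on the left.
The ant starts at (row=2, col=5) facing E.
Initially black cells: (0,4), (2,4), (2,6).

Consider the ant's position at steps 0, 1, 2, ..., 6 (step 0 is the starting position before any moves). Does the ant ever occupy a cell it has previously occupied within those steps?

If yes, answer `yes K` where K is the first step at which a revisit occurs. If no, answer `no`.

Step 1: on WHITE (2,5): turn R to S, flip to black, move to (3,5). |black|=4 — new cell
Step 2: on WHITE (3,5): turn R to W, flip to black, move to (3,4). |black|=5 — new cell
Step 3: on WHITE (3,4): turn R to N, flip to black, move to (2,4). |black|=6 — new cell
Step 4: on BLACK (2,4): turn L to W, flip to white, move to (2,3). |black|=5 — new cell
Step 5: on WHITE (2,3): turn R to N, flip to black, move to (1,3). |black|=6 — new cell
Step 6: on WHITE (1,3): turn R to E, flip to black, move to (1,4). |black|=7 — new cell
No revisit within 6 steps.

Answer: no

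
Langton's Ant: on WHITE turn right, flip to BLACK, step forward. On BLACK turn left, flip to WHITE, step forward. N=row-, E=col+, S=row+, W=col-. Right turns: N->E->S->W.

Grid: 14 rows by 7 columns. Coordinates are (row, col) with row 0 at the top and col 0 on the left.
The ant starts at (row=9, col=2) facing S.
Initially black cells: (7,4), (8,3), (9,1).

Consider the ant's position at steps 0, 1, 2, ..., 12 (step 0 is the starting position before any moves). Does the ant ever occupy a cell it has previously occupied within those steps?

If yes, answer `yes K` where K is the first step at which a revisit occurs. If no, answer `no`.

Step 1: on WHITE (9,2): turn R to W, flip to black, move to (9,1). |black|=4 — new cell
Step 2: on BLACK (9,1): turn L to S, flip to white, move to (10,1). |black|=3 — new cell
Step 3: on WHITE (10,1): turn R to W, flip to black, move to (10,0). |black|=4 — new cell
Step 4: on WHITE (10,0): turn R to N, flip to black, move to (9,0). |black|=5 — new cell
Step 5: on WHITE (9,0): turn R to E, flip to black, move to (9,1). |black|=6 — REVISIT

Answer: yes 5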